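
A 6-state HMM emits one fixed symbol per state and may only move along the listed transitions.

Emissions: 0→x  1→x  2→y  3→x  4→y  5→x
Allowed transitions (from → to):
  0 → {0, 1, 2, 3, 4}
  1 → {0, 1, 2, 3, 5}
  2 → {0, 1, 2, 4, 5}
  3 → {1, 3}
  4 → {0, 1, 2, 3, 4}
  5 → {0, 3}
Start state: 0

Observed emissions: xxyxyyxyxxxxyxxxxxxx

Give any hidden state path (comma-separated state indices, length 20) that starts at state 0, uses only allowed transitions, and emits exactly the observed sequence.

  t0 'x' -> {0,1,3,5}, take 0 (start)
  t1 'x' -> {0,1,3,5}, take 0 (0->0 ok)
  t2 'y' -> {2,4}, take 2 (0->2 ok)
  t3 'x' -> {0,1,3,5}, take 1 (2->1 ok)
  t4 'y' -> {2,4}, take 2 (1->2 ok)
  t5 'y' -> {2,4}, take 4 (2->4 ok)
  t6 'x' -> {0,1,3,5}, take 0 (4->0 ok)
  t7 'y' -> {2,4}, take 4 (0->4 ok)
  t8 'x' -> {0,1,3,5}, take 1 (4->1 ok)
  t9 'x' -> {0,1,3,5}, take 0 (1->0 ok)
  t10 'x' -> {0,1,3,5}, take 1 (0->1 ok)
  t11 'x' -> {0,1,3,5}, take 1 (1->1 ok)
  t12 'y' -> {2,4}, take 2 (1->2 ok)
  t13 'x' -> {0,1,3,5}, take 1 (2->1 ok)
  t14 'x' -> {0,1,3,5}, take 3 (1->3 ok)
  t15 'x' -> {0,1,3,5}, take 1 (3->1 ok)
  t16 'x' -> {0,1,3,5}, take 0 (1->0 ok)
  t17 'x' -> {0,1,3,5}, take 1 (0->1 ok)
  t18 'x' -> {0,1,3,5}, take 1 (1->1 ok)
  t19 'x' -> {0,1,3,5}, take 0 (1->0 ok)

0,0,2,1,2,4,0,4,1,0,1,1,2,1,3,1,0,1,1,0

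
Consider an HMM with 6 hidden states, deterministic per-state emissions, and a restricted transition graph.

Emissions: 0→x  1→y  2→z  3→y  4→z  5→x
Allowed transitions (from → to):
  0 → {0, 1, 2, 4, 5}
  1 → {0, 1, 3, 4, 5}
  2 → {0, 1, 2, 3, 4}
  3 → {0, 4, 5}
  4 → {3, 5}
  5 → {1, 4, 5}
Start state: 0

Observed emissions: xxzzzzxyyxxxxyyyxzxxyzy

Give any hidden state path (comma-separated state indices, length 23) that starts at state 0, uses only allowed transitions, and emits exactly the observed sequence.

0,0,2,2,2,4,5,1,3,0,5,5,5,1,1,3,5,4,5,5,1,4,3

  pos 0: x in {0,5}, choose 0; start
  pos 1: x in {0,5}, choose 0; 0->0 ok
  pos 2: z in {2,4}, choose 2; 0->2 ok
  pos 3: z in {2,4}, choose 2; 2->2 ok
  pos 4: z in {2,4}, choose 2; 2->2 ok
  pos 5: z in {2,4}, choose 4; 2->4 ok
  pos 6: x in {0,5}, choose 5; 4->5 ok
  pos 7: y in {1,3}, choose 1; 5->1 ok
  pos 8: y in {1,3}, choose 3; 1->3 ok
  pos 9: x in {0,5}, choose 0; 3->0 ok
  pos 10: x in {0,5}, choose 5; 0->5 ok
  pos 11: x in {0,5}, choose 5; 5->5 ok
  pos 12: x in {0,5}, choose 5; 5->5 ok
  pos 13: y in {1,3}, choose 1; 5->1 ok
  pos 14: y in {1,3}, choose 1; 1->1 ok
  pos 15: y in {1,3}, choose 3; 1->3 ok
  pos 16: x in {0,5}, choose 5; 3->5 ok
  pos 17: z in {2,4}, choose 4; 5->4 ok
  pos 18: x in {0,5}, choose 5; 4->5 ok
  pos 19: x in {0,5}, choose 5; 5->5 ok
  pos 20: y in {1,3}, choose 1; 5->1 ok
  pos 21: z in {2,4}, choose 4; 1->4 ok
  pos 22: y in {1,3}, choose 3; 4->3 ok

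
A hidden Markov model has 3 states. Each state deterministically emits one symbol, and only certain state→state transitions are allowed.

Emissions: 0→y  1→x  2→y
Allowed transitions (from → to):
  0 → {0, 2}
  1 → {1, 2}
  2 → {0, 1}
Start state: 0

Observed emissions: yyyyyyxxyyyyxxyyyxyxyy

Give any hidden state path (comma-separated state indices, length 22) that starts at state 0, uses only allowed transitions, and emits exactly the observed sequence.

0,0,2,0,0,2,1,1,2,0,0,2,1,1,2,0,2,1,2,1,2,0

  t0 'y' -> {0,2}, take 0 (start)
  t1 'y' -> {0,2}, take 0 (0->0 ok)
  t2 'y' -> {0,2}, take 2 (0->2 ok)
  t3 'y' -> {0,2}, take 0 (2->0 ok)
  t4 'y' -> {0,2}, take 0 (0->0 ok)
  t5 'y' -> {0,2}, take 2 (0->2 ok)
  t6 'x' -> {1}, take 1 (2->1 ok)
  t7 'x' -> {1}, take 1 (1->1 ok)
  t8 'y' -> {0,2}, take 2 (1->2 ok)
  t9 'y' -> {0,2}, take 0 (2->0 ok)
  t10 'y' -> {0,2}, take 0 (0->0 ok)
  t11 'y' -> {0,2}, take 2 (0->2 ok)
  t12 'x' -> {1}, take 1 (2->1 ok)
  t13 'x' -> {1}, take 1 (1->1 ok)
  t14 'y' -> {0,2}, take 2 (1->2 ok)
  t15 'y' -> {0,2}, take 0 (2->0 ok)
  t16 'y' -> {0,2}, take 2 (0->2 ok)
  t17 'x' -> {1}, take 1 (2->1 ok)
  t18 'y' -> {0,2}, take 2 (1->2 ok)
  t19 'x' -> {1}, take 1 (2->1 ok)
  t20 'y' -> {0,2}, take 2 (1->2 ok)
  t21 'y' -> {0,2}, take 0 (2->0 ok)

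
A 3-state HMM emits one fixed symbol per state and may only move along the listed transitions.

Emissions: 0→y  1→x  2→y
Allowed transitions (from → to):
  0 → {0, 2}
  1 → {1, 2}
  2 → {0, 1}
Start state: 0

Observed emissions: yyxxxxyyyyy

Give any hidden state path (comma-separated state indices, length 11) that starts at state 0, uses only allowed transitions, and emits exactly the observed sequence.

  t0 'y' -> {0,2}, take 0 (start)
  t1 'y' -> {0,2}, take 2 (0->2 ok)
  t2 'x' -> {1}, take 1 (2->1 ok)
  t3 'x' -> {1}, take 1 (1->1 ok)
  t4 'x' -> {1}, take 1 (1->1 ok)
  t5 'x' -> {1}, take 1 (1->1 ok)
  t6 'y' -> {0,2}, take 2 (1->2 ok)
  t7 'y' -> {0,2}, take 0 (2->0 ok)
  t8 'y' -> {0,2}, take 0 (0->0 ok)
  t9 'y' -> {0,2}, take 0 (0->0 ok)
  t10 'y' -> {0,2}, take 0 (0->0 ok)

0,2,1,1,1,1,2,0,0,0,0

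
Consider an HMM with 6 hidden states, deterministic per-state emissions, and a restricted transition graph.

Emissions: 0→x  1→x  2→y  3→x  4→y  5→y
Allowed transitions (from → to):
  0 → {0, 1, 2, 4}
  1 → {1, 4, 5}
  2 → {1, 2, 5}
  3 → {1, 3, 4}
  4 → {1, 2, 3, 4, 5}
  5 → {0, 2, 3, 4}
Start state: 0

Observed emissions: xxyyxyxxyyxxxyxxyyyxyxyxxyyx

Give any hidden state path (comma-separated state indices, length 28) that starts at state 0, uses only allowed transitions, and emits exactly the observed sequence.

0,1,5,2,1,5,0,0,4,5,3,3,1,4,3,1,5,2,5,0,4,1,4,3,3,4,4,1

  0: obs=x cand={0,1,3} pick 0 [start]
  1: obs=x cand={0,1,3} pick 1 [0->1 ok]
  2: obs=y cand={2,4,5} pick 5 [1->5 ok]
  3: obs=y cand={2,4,5} pick 2 [5->2 ok]
  4: obs=x cand={0,1,3} pick 1 [2->1 ok]
  5: obs=y cand={2,4,5} pick 5 [1->5 ok]
  6: obs=x cand={0,1,3} pick 0 [5->0 ok]
  7: obs=x cand={0,1,3} pick 0 [0->0 ok]
  8: obs=y cand={2,4,5} pick 4 [0->4 ok]
  9: obs=y cand={2,4,5} pick 5 [4->5 ok]
  10: obs=x cand={0,1,3} pick 3 [5->3 ok]
  11: obs=x cand={0,1,3} pick 3 [3->3 ok]
  12: obs=x cand={0,1,3} pick 1 [3->1 ok]
  13: obs=y cand={2,4,5} pick 4 [1->4 ok]
  14: obs=x cand={0,1,3} pick 3 [4->3 ok]
  15: obs=x cand={0,1,3} pick 1 [3->1 ok]
  16: obs=y cand={2,4,5} pick 5 [1->5 ok]
  17: obs=y cand={2,4,5} pick 2 [5->2 ok]
  18: obs=y cand={2,4,5} pick 5 [2->5 ok]
  19: obs=x cand={0,1,3} pick 0 [5->0 ok]
  20: obs=y cand={2,4,5} pick 4 [0->4 ok]
  21: obs=x cand={0,1,3} pick 1 [4->1 ok]
  22: obs=y cand={2,4,5} pick 4 [1->4 ok]
  23: obs=x cand={0,1,3} pick 3 [4->3 ok]
  24: obs=x cand={0,1,3} pick 3 [3->3 ok]
  25: obs=y cand={2,4,5} pick 4 [3->4 ok]
  26: obs=y cand={2,4,5} pick 4 [4->4 ok]
  27: obs=x cand={0,1,3} pick 1 [4->1 ok]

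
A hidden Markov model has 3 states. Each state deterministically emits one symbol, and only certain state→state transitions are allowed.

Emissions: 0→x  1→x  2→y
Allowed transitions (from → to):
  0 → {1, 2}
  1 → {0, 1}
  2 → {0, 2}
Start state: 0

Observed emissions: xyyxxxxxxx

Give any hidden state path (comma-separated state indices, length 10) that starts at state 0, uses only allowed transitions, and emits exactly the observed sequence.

  pos 0: x in {0,1}, choose 0; start
  pos 1: y in {2}, choose 2; 0->2 ok
  pos 2: y in {2}, choose 2; 2->2 ok
  pos 3: x in {0,1}, choose 0; 2->0 ok
  pos 4: x in {0,1}, choose 1; 0->1 ok
  pos 5: x in {0,1}, choose 1; 1->1 ok
  pos 6: x in {0,1}, choose 1; 1->1 ok
  pos 7: x in {0,1}, choose 1; 1->1 ok
  pos 8: x in {0,1}, choose 0; 1->0 ok
  pos 9: x in {0,1}, choose 1; 0->1 ok

0,2,2,0,1,1,1,1,0,1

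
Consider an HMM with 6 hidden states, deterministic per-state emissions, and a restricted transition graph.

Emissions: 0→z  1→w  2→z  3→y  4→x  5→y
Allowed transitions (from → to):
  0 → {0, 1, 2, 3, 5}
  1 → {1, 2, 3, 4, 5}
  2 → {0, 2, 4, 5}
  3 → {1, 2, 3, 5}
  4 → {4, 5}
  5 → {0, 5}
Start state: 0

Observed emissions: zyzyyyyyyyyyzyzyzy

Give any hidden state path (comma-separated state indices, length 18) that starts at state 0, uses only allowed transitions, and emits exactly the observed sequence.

  pos 0: z in {0,2}, choose 0; start
  pos 1: y in {3,5}, choose 5; 0->5 ok
  pos 2: z in {0,2}, choose 0; 5->0 ok
  pos 3: y in {3,5}, choose 3; 0->3 ok
  pos 4: y in {3,5}, choose 3; 3->3 ok
  pos 5: y in {3,5}, choose 3; 3->3 ok
  pos 6: y in {3,5}, choose 3; 3->3 ok
  pos 7: y in {3,5}, choose 3; 3->3 ok
  pos 8: y in {3,5}, choose 3; 3->3 ok
  pos 9: y in {3,5}, choose 5; 3->5 ok
  pos 10: y in {3,5}, choose 5; 5->5 ok
  pos 11: y in {3,5}, choose 5; 5->5 ok
  pos 12: z in {0,2}, choose 0; 5->0 ok
  pos 13: y in {3,5}, choose 3; 0->3 ok
  pos 14: z in {0,2}, choose 2; 3->2 ok
  pos 15: y in {3,5}, choose 5; 2->5 ok
  pos 16: z in {0,2}, choose 0; 5->0 ok
  pos 17: y in {3,5}, choose 5; 0->5 ok

0,5,0,3,3,3,3,3,3,5,5,5,0,3,2,5,0,5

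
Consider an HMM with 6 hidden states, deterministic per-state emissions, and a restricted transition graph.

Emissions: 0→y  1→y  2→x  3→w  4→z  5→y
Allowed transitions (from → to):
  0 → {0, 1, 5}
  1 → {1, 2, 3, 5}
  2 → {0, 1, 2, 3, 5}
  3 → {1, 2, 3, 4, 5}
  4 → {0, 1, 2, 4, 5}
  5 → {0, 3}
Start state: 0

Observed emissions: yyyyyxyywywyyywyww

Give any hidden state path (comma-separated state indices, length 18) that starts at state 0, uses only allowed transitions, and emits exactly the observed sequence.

0,0,0,0,1,2,0,5,3,1,3,1,1,1,3,5,3,3

  [0] y  {0,1,5}  => 0  start
  [1] y  {0,1,5}  => 0  0->0 ok
  [2] y  {0,1,5}  => 0  0->0 ok
  [3] y  {0,1,5}  => 0  0->0 ok
  [4] y  {0,1,5}  => 1  0->1 ok
  [5] x  {2}  => 2  1->2 ok
  [6] y  {0,1,5}  => 0  2->0 ok
  [7] y  {0,1,5}  => 5  0->5 ok
  [8] w  {3}  => 3  5->3 ok
  [9] y  {0,1,5}  => 1  3->1 ok
  [10] w  {3}  => 3  1->3 ok
  [11] y  {0,1,5}  => 1  3->1 ok
  [12] y  {0,1,5}  => 1  1->1 ok
  [13] y  {0,1,5}  => 1  1->1 ok
  [14] w  {3}  => 3  1->3 ok
  [15] y  {0,1,5}  => 5  3->5 ok
  [16] w  {3}  => 3  5->3 ok
  [17] w  {3}  => 3  3->3 ok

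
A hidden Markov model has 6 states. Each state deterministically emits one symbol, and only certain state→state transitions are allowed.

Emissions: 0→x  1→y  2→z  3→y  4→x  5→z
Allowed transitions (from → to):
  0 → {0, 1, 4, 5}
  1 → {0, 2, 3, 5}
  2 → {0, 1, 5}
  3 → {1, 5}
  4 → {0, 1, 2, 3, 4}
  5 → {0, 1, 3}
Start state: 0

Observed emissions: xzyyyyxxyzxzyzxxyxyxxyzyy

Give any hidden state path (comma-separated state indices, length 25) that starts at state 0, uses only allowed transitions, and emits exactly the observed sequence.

  pos 0: x in {0,4}, choose 0; start
  pos 1: z in {2,5}, choose 5; 0->5 ok
  pos 2: y in {1,3}, choose 3; 5->3 ok
  pos 3: y in {1,3}, choose 1; 3->1 ok
  pos 4: y in {1,3}, choose 3; 1->3 ok
  pos 5: y in {1,3}, choose 1; 3->1 ok
  pos 6: x in {0,4}, choose 0; 1->0 ok
  pos 7: x in {0,4}, choose 0; 0->0 ok
  pos 8: y in {1,3}, choose 1; 0->1 ok
  pos 9: z in {2,5}, choose 5; 1->5 ok
  pos 10: x in {0,4}, choose 0; 5->0 ok
  pos 11: z in {2,5}, choose 5; 0->5 ok
  pos 12: y in {1,3}, choose 3; 5->3 ok
  pos 13: z in {2,5}, choose 5; 3->5 ok
  pos 14: x in {0,4}, choose 0; 5->0 ok
  pos 15: x in {0,4}, choose 0; 0->0 ok
  pos 16: y in {1,3}, choose 1; 0->1 ok
  pos 17: x in {0,4}, choose 0; 1->0 ok
  pos 18: y in {1,3}, choose 1; 0->1 ok
  pos 19: x in {0,4}, choose 0; 1->0 ok
  pos 20: x in {0,4}, choose 4; 0->4 ok
  pos 21: y in {1,3}, choose 3; 4->3 ok
  pos 22: z in {2,5}, choose 5; 3->5 ok
  pos 23: y in {1,3}, choose 1; 5->1 ok
  pos 24: y in {1,3}, choose 3; 1->3 ok

0,5,3,1,3,1,0,0,1,5,0,5,3,5,0,0,1,0,1,0,4,3,5,1,3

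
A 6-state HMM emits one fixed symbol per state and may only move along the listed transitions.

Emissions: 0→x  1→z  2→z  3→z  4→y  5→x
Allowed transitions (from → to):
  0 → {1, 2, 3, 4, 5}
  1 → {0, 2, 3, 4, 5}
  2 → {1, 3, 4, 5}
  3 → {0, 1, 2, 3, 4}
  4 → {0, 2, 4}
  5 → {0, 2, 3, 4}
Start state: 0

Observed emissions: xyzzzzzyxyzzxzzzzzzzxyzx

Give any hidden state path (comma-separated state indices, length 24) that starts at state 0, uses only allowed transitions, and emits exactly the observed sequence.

  [0] x  {0,5}  => 0  start
  [1] y  {4}  => 4  0->4 ok
  [2] z  {1,2,3}  => 2  4->2 ok
  [3] z  {1,2,3}  => 3  2->3 ok
  [4] z  {1,2,3}  => 3  3->3 ok
  [5] z  {1,2,3}  => 1  3->1 ok
  [6] z  {1,2,3}  => 3  1->3 ok
  [7] y  {4}  => 4  3->4 ok
  [8] x  {0,5}  => 0  4->0 ok
  [9] y  {4}  => 4  0->4 ok
  [10] z  {1,2,3}  => 2  4->2 ok
  [11] z  {1,2,3}  => 1  2->1 ok
  [12] x  {0,5}  => 0  1->0 ok
  [13] z  {1,2,3}  => 3  0->3 ok
  [14] z  {1,2,3}  => 1  3->1 ok
  [15] z  {1,2,3}  => 2  1->2 ok
  [16] z  {1,2,3}  => 1  2->1 ok
  [17] z  {1,2,3}  => 3  1->3 ok
  [18] z  {1,2,3}  => 1  3->1 ok
  [19] z  {1,2,3}  => 2  1->2 ok
  [20] x  {0,5}  => 5  2->5 ok
  [21] y  {4}  => 4  5->4 ok
  [22] z  {1,2,3}  => 2  4->2 ok
  [23] x  {0,5}  => 5  2->5 ok

0,4,2,3,3,1,3,4,0,4,2,1,0,3,1,2,1,3,1,2,5,4,2,5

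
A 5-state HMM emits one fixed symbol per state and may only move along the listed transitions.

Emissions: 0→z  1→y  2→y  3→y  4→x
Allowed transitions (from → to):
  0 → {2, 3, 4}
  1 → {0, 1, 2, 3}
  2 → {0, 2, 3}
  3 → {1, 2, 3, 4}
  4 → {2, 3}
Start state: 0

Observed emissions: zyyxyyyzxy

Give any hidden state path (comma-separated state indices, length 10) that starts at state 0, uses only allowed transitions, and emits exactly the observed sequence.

  0: obs=z cand={0} pick 0 [start]
  1: obs=y cand={1,2,3} pick 2 [0->2 ok]
  2: obs=y cand={1,2,3} pick 3 [2->3 ok]
  3: obs=x cand={4} pick 4 [3->4 ok]
  4: obs=y cand={1,2,3} pick 2 [4->2 ok]
  5: obs=y cand={1,2,3} pick 3 [2->3 ok]
  6: obs=y cand={1,2,3} pick 1 [3->1 ok]
  7: obs=z cand={0} pick 0 [1->0 ok]
  8: obs=x cand={4} pick 4 [0->4 ok]
  9: obs=y cand={1,2,3} pick 2 [4->2 ok]

0,2,3,4,2,3,1,0,4,2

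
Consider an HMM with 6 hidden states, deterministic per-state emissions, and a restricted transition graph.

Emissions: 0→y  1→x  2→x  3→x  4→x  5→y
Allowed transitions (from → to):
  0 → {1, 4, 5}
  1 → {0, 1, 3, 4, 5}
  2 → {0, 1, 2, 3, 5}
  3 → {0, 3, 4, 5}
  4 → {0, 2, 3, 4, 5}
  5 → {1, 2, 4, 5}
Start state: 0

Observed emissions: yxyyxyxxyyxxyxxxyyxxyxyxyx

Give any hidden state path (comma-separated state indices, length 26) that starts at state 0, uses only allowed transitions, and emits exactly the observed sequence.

0,1,0,5,1,5,2,2,5,5,1,1,0,1,3,3,0,5,4,2,0,1,5,1,5,2

  0: obs=y cand={0,5} pick 0 [start]
  1: obs=x cand={1,2,3,4} pick 1 [0->1 ok]
  2: obs=y cand={0,5} pick 0 [1->0 ok]
  3: obs=y cand={0,5} pick 5 [0->5 ok]
  4: obs=x cand={1,2,3,4} pick 1 [5->1 ok]
  5: obs=y cand={0,5} pick 5 [1->5 ok]
  6: obs=x cand={1,2,3,4} pick 2 [5->2 ok]
  7: obs=x cand={1,2,3,4} pick 2 [2->2 ok]
  8: obs=y cand={0,5} pick 5 [2->5 ok]
  9: obs=y cand={0,5} pick 5 [5->5 ok]
  10: obs=x cand={1,2,3,4} pick 1 [5->1 ok]
  11: obs=x cand={1,2,3,4} pick 1 [1->1 ok]
  12: obs=y cand={0,5} pick 0 [1->0 ok]
  13: obs=x cand={1,2,3,4} pick 1 [0->1 ok]
  14: obs=x cand={1,2,3,4} pick 3 [1->3 ok]
  15: obs=x cand={1,2,3,4} pick 3 [3->3 ok]
  16: obs=y cand={0,5} pick 0 [3->0 ok]
  17: obs=y cand={0,5} pick 5 [0->5 ok]
  18: obs=x cand={1,2,3,4} pick 4 [5->4 ok]
  19: obs=x cand={1,2,3,4} pick 2 [4->2 ok]
  20: obs=y cand={0,5} pick 0 [2->0 ok]
  21: obs=x cand={1,2,3,4} pick 1 [0->1 ok]
  22: obs=y cand={0,5} pick 5 [1->5 ok]
  23: obs=x cand={1,2,3,4} pick 1 [5->1 ok]
  24: obs=y cand={0,5} pick 5 [1->5 ok]
  25: obs=x cand={1,2,3,4} pick 2 [5->2 ok]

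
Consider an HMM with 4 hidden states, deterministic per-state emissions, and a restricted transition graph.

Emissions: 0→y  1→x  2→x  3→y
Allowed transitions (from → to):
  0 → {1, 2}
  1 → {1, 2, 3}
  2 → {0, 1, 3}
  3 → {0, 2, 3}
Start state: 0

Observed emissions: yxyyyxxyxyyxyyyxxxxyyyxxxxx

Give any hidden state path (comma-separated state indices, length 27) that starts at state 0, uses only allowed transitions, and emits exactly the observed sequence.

0,1,3,3,0,1,2,3,2,3,0,1,3,3,0,2,1,1,1,3,3,0,1,1,2,1,2

  t0 'y' -> {0,3}, take 0 (start)
  t1 'x' -> {1,2}, take 1 (0->1 ok)
  t2 'y' -> {0,3}, take 3 (1->3 ok)
  t3 'y' -> {0,3}, take 3 (3->3 ok)
  t4 'y' -> {0,3}, take 0 (3->0 ok)
  t5 'x' -> {1,2}, take 1 (0->1 ok)
  t6 'x' -> {1,2}, take 2 (1->2 ok)
  t7 'y' -> {0,3}, take 3 (2->3 ok)
  t8 'x' -> {1,2}, take 2 (3->2 ok)
  t9 'y' -> {0,3}, take 3 (2->3 ok)
  t10 'y' -> {0,3}, take 0 (3->0 ok)
  t11 'x' -> {1,2}, take 1 (0->1 ok)
  t12 'y' -> {0,3}, take 3 (1->3 ok)
  t13 'y' -> {0,3}, take 3 (3->3 ok)
  t14 'y' -> {0,3}, take 0 (3->0 ok)
  t15 'x' -> {1,2}, take 2 (0->2 ok)
  t16 'x' -> {1,2}, take 1 (2->1 ok)
  t17 'x' -> {1,2}, take 1 (1->1 ok)
  t18 'x' -> {1,2}, take 1 (1->1 ok)
  t19 'y' -> {0,3}, take 3 (1->3 ok)
  t20 'y' -> {0,3}, take 3 (3->3 ok)
  t21 'y' -> {0,3}, take 0 (3->0 ok)
  t22 'x' -> {1,2}, take 1 (0->1 ok)
  t23 'x' -> {1,2}, take 1 (1->1 ok)
  t24 'x' -> {1,2}, take 2 (1->2 ok)
  t25 'x' -> {1,2}, take 1 (2->1 ok)
  t26 'x' -> {1,2}, take 2 (1->2 ok)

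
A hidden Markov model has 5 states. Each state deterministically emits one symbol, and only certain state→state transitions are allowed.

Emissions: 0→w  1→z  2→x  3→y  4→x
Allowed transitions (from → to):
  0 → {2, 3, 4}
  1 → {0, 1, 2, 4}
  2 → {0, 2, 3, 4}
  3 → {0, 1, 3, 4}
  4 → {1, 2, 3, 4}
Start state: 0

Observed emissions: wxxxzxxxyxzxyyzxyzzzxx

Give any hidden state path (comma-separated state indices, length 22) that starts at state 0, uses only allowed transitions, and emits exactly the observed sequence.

0,4,4,4,1,4,2,2,3,4,1,4,3,3,1,4,3,1,1,1,4,4

  t0 'w' -> {0}, take 0 (start)
  t1 'x' -> {2,4}, take 4 (0->4 ok)
  t2 'x' -> {2,4}, take 4 (4->4 ok)
  t3 'x' -> {2,4}, take 4 (4->4 ok)
  t4 'z' -> {1}, take 1 (4->1 ok)
  t5 'x' -> {2,4}, take 4 (1->4 ok)
  t6 'x' -> {2,4}, take 2 (4->2 ok)
  t7 'x' -> {2,4}, take 2 (2->2 ok)
  t8 'y' -> {3}, take 3 (2->3 ok)
  t9 'x' -> {2,4}, take 4 (3->4 ok)
  t10 'z' -> {1}, take 1 (4->1 ok)
  t11 'x' -> {2,4}, take 4 (1->4 ok)
  t12 'y' -> {3}, take 3 (4->3 ok)
  t13 'y' -> {3}, take 3 (3->3 ok)
  t14 'z' -> {1}, take 1 (3->1 ok)
  t15 'x' -> {2,4}, take 4 (1->4 ok)
  t16 'y' -> {3}, take 3 (4->3 ok)
  t17 'z' -> {1}, take 1 (3->1 ok)
  t18 'z' -> {1}, take 1 (1->1 ok)
  t19 'z' -> {1}, take 1 (1->1 ok)
  t20 'x' -> {2,4}, take 4 (1->4 ok)
  t21 'x' -> {2,4}, take 4 (4->4 ok)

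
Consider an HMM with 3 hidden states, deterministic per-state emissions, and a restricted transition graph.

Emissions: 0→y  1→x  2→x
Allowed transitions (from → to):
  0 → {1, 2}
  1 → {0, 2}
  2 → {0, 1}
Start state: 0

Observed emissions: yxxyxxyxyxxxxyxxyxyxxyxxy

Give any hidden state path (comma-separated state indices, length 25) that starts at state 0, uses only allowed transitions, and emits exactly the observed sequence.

  pos 0: y in {0}, choose 0; start
  pos 1: x in {1,2}, choose 1; 0->1 ok
  pos 2: x in {1,2}, choose 2; 1->2 ok
  pos 3: y in {0}, choose 0; 2->0 ok
  pos 4: x in {1,2}, choose 1; 0->1 ok
  pos 5: x in {1,2}, choose 2; 1->2 ok
  pos 6: y in {0}, choose 0; 2->0 ok
  pos 7: x in {1,2}, choose 2; 0->2 ok
  pos 8: y in {0}, choose 0; 2->0 ok
  pos 9: x in {1,2}, choose 2; 0->2 ok
  pos 10: x in {1,2}, choose 1; 2->1 ok
  pos 11: x in {1,2}, choose 2; 1->2 ok
  pos 12: x in {1,2}, choose 1; 2->1 ok
  pos 13: y in {0}, choose 0; 1->0 ok
  pos 14: x in {1,2}, choose 2; 0->2 ok
  pos 15: x in {1,2}, choose 1; 2->1 ok
  pos 16: y in {0}, choose 0; 1->0 ok
  pos 17: x in {1,2}, choose 2; 0->2 ok
  pos 18: y in {0}, choose 0; 2->0 ok
  pos 19: x in {1,2}, choose 1; 0->1 ok
  pos 20: x in {1,2}, choose 2; 1->2 ok
  pos 21: y in {0}, choose 0; 2->0 ok
  pos 22: x in {1,2}, choose 2; 0->2 ok
  pos 23: x in {1,2}, choose 1; 2->1 ok
  pos 24: y in {0}, choose 0; 1->0 ok

0,1,2,0,1,2,0,2,0,2,1,2,1,0,2,1,0,2,0,1,2,0,2,1,0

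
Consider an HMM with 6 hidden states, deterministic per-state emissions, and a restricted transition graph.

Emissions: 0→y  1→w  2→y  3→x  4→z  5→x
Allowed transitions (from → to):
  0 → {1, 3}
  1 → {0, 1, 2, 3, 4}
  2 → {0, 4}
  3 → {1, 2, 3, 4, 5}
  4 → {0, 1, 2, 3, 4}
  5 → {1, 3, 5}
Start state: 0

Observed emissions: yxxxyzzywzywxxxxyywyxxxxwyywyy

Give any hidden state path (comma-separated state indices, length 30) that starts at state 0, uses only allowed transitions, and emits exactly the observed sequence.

  [0] y  {0,2}  => 0  start
  [1] x  {3,5}  => 3  0->3 ok
  [2] x  {3,5}  => 3  3->3 ok
  [3] x  {3,5}  => 3  3->3 ok
  [4] y  {0,2}  => 2  3->2 ok
  [5] z  {4}  => 4  2->4 ok
  [6] z  {4}  => 4  4->4 ok
  [7] y  {0,2}  => 0  4->0 ok
  [8] w  {1}  => 1  0->1 ok
  [9] z  {4}  => 4  1->4 ok
  [10] y  {0,2}  => 0  4->0 ok
  [11] w  {1}  => 1  0->1 ok
  [12] x  {3,5}  => 3  1->3 ok
  [13] x  {3,5}  => 3  3->3 ok
  [14] x  {3,5}  => 5  3->5 ok
  [15] x  {3,5}  => 3  5->3 ok
  [16] y  {0,2}  => 2  3->2 ok
  [17] y  {0,2}  => 0  2->0 ok
  [18] w  {1}  => 1  0->1 ok
  [19] y  {0,2}  => 0  1->0 ok
  [20] x  {3,5}  => 3  0->3 ok
  [21] x  {3,5}  => 3  3->3 ok
  [22] x  {3,5}  => 3  3->3 ok
  [23] x  {3,5}  => 3  3->3 ok
  [24] w  {1}  => 1  3->1 ok
  [25] y  {0,2}  => 2  1->2 ok
  [26] y  {0,2}  => 0  2->0 ok
  [27] w  {1}  => 1  0->1 ok
  [28] y  {0,2}  => 2  1->2 ok
  [29] y  {0,2}  => 0  2->0 ok

0,3,3,3,2,4,4,0,1,4,0,1,3,3,5,3,2,0,1,0,3,3,3,3,1,2,0,1,2,0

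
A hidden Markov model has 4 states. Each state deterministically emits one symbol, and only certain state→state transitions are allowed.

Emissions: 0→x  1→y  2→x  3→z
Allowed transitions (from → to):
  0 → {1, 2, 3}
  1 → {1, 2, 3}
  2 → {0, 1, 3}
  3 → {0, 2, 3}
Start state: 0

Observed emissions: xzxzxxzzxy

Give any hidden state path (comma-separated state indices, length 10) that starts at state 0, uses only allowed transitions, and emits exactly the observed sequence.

0,3,0,3,2,0,3,3,2,1

  [0] x  {0,2}  => 0  start
  [1] z  {3}  => 3  0->3 ok
  [2] x  {0,2}  => 0  3->0 ok
  [3] z  {3}  => 3  0->3 ok
  [4] x  {0,2}  => 2  3->2 ok
  [5] x  {0,2}  => 0  2->0 ok
  [6] z  {3}  => 3  0->3 ok
  [7] z  {3}  => 3  3->3 ok
  [8] x  {0,2}  => 2  3->2 ok
  [9] y  {1}  => 1  2->1 ok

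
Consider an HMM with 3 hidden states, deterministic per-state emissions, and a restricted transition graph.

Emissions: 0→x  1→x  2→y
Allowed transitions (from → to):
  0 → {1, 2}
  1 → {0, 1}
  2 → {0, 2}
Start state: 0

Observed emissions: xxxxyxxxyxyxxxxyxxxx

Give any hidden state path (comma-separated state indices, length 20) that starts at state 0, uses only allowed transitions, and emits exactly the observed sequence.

  [0] x  {0,1}  => 0  start
  [1] x  {0,1}  => 1  0->1 ok
  [2] x  {0,1}  => 1  1->1 ok
  [3] x  {0,1}  => 0  1->0 ok
  [4] y  {2}  => 2  0->2 ok
  [5] x  {0,1}  => 0  2->0 ok
  [6] x  {0,1}  => 1  0->1 ok
  [7] x  {0,1}  => 0  1->0 ok
  [8] y  {2}  => 2  0->2 ok
  [9] x  {0,1}  => 0  2->0 ok
  [10] y  {2}  => 2  0->2 ok
  [11] x  {0,1}  => 0  2->0 ok
  [12] x  {0,1}  => 1  0->1 ok
  [13] x  {0,1}  => 1  1->1 ok
  [14] x  {0,1}  => 0  1->0 ok
  [15] y  {2}  => 2  0->2 ok
  [16] x  {0,1}  => 0  2->0 ok
  [17] x  {0,1}  => 1  0->1 ok
  [18] x  {0,1}  => 1  1->1 ok
  [19] x  {0,1}  => 1  1->1 ok

0,1,1,0,2,0,1,0,2,0,2,0,1,1,0,2,0,1,1,1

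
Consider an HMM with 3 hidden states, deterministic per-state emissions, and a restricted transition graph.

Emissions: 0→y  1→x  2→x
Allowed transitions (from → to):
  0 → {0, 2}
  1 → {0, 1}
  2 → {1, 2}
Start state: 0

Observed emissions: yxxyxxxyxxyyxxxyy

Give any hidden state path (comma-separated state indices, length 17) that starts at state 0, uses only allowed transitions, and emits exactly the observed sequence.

0,2,1,0,2,1,1,0,2,1,0,0,2,2,1,0,0

  pos 0: y in {0}, choose 0; start
  pos 1: x in {1,2}, choose 2; 0->2 ok
  pos 2: x in {1,2}, choose 1; 2->1 ok
  pos 3: y in {0}, choose 0; 1->0 ok
  pos 4: x in {1,2}, choose 2; 0->2 ok
  pos 5: x in {1,2}, choose 1; 2->1 ok
  pos 6: x in {1,2}, choose 1; 1->1 ok
  pos 7: y in {0}, choose 0; 1->0 ok
  pos 8: x in {1,2}, choose 2; 0->2 ok
  pos 9: x in {1,2}, choose 1; 2->1 ok
  pos 10: y in {0}, choose 0; 1->0 ok
  pos 11: y in {0}, choose 0; 0->0 ok
  pos 12: x in {1,2}, choose 2; 0->2 ok
  pos 13: x in {1,2}, choose 2; 2->2 ok
  pos 14: x in {1,2}, choose 1; 2->1 ok
  pos 15: y in {0}, choose 0; 1->0 ok
  pos 16: y in {0}, choose 0; 0->0 ok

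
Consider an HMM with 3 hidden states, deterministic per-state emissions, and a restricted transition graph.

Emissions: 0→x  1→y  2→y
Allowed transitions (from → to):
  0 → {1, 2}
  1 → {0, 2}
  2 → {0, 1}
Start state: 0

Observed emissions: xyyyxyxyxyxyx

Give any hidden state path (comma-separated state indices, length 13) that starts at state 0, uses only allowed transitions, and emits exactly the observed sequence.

  0: obs=x cand={0} pick 0 [start]
  1: obs=y cand={1,2} pick 2 [0->2 ok]
  2: obs=y cand={1,2} pick 1 [2->1 ok]
  3: obs=y cand={1,2} pick 2 [1->2 ok]
  4: obs=x cand={0} pick 0 [2->0 ok]
  5: obs=y cand={1,2} pick 2 [0->2 ok]
  6: obs=x cand={0} pick 0 [2->0 ok]
  7: obs=y cand={1,2} pick 1 [0->1 ok]
  8: obs=x cand={0} pick 0 [1->0 ok]
  9: obs=y cand={1,2} pick 2 [0->2 ok]
  10: obs=x cand={0} pick 0 [2->0 ok]
  11: obs=y cand={1,2} pick 1 [0->1 ok]
  12: obs=x cand={0} pick 0 [1->0 ok]

0,2,1,2,0,2,0,1,0,2,0,1,0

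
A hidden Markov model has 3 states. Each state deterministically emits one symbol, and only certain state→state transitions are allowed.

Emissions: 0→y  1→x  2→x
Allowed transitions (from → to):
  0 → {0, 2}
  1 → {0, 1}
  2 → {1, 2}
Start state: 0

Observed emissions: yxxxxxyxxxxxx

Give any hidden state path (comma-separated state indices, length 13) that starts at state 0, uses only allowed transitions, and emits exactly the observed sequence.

  [0] y  {0}  => 0  start
  [1] x  {1,2}  => 2  0->2 ok
  [2] x  {1,2}  => 2  2->2 ok
  [3] x  {1,2}  => 1  2->1 ok
  [4] x  {1,2}  => 1  1->1 ok
  [5] x  {1,2}  => 1  1->1 ok
  [6] y  {0}  => 0  1->0 ok
  [7] x  {1,2}  => 2  0->2 ok
  [8] x  {1,2}  => 2  2->2 ok
  [9] x  {1,2}  => 2  2->2 ok
  [10] x  {1,2}  => 1  2->1 ok
  [11] x  {1,2}  => 1  1->1 ok
  [12] x  {1,2}  => 1  1->1 ok

0,2,2,1,1,1,0,2,2,2,1,1,1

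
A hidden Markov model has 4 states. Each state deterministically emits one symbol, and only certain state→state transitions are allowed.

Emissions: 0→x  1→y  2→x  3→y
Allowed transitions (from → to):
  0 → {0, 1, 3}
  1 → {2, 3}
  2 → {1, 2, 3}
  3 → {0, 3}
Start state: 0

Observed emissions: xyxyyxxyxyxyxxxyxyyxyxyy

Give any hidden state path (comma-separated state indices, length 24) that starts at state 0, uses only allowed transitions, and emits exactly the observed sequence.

  0: obs=x cand={0,2} pick 0 [start]
  1: obs=y cand={1,3} pick 3 [0->3 ok]
  2: obs=x cand={0,2} pick 0 [3->0 ok]
  3: obs=y cand={1,3} pick 3 [0->3 ok]
  4: obs=y cand={1,3} pick 3 [3->3 ok]
  5: obs=x cand={0,2} pick 0 [3->0 ok]
  6: obs=x cand={0,2} pick 0 [0->0 ok]
  7: obs=y cand={1,3} pick 1 [0->1 ok]
  8: obs=x cand={0,2} pick 2 [1->2 ok]
  9: obs=y cand={1,3} pick 1 [2->1 ok]
  10: obs=x cand={0,2} pick 2 [1->2 ok]
  11: obs=y cand={1,3} pick 3 [2->3 ok]
  12: obs=x cand={0,2} pick 0 [3->0 ok]
  13: obs=x cand={0,2} pick 0 [0->0 ok]
  14: obs=x cand={0,2} pick 0 [0->0 ok]
  15: obs=y cand={1,3} pick 1 [0->1 ok]
  16: obs=x cand={0,2} pick 2 [1->2 ok]
  17: obs=y cand={1,3} pick 1 [2->1 ok]
  18: obs=y cand={1,3} pick 3 [1->3 ok]
  19: obs=x cand={0,2} pick 0 [3->0 ok]
  20: obs=y cand={1,3} pick 1 [0->1 ok]
  21: obs=x cand={0,2} pick 2 [1->2 ok]
  22: obs=y cand={1,3} pick 3 [2->3 ok]
  23: obs=y cand={1,3} pick 3 [3->3 ok]

0,3,0,3,3,0,0,1,2,1,2,3,0,0,0,1,2,1,3,0,1,2,3,3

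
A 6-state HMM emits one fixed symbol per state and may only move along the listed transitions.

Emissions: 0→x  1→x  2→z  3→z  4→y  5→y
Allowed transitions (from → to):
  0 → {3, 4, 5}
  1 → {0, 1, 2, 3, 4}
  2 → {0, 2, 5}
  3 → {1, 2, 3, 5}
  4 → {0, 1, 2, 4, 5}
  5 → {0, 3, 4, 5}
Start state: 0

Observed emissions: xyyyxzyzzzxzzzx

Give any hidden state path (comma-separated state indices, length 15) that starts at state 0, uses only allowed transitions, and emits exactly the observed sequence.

0,4,5,5,0,3,5,3,3,3,1,3,3,3,1

  [0] x  {0,1}  => 0  start
  [1] y  {4,5}  => 4  0->4 ok
  [2] y  {4,5}  => 5  4->5 ok
  [3] y  {4,5}  => 5  5->5 ok
  [4] x  {0,1}  => 0  5->0 ok
  [5] z  {2,3}  => 3  0->3 ok
  [6] y  {4,5}  => 5  3->5 ok
  [7] z  {2,3}  => 3  5->3 ok
  [8] z  {2,3}  => 3  3->3 ok
  [9] z  {2,3}  => 3  3->3 ok
  [10] x  {0,1}  => 1  3->1 ok
  [11] z  {2,3}  => 3  1->3 ok
  [12] z  {2,3}  => 3  3->3 ok
  [13] z  {2,3}  => 3  3->3 ok
  [14] x  {0,1}  => 1  3->1 ok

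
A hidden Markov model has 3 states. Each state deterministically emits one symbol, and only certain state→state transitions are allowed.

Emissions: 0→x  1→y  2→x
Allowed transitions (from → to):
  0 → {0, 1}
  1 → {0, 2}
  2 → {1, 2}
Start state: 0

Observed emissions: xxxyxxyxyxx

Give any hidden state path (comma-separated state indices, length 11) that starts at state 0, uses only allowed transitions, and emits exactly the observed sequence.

  pos 0: x in {0,2}, choose 0; start
  pos 1: x in {0,2}, choose 0; 0->0 ok
  pos 2: x in {0,2}, choose 0; 0->0 ok
  pos 3: y in {1}, choose 1; 0->1 ok
  pos 4: x in {0,2}, choose 2; 1->2 ok
  pos 5: x in {0,2}, choose 2; 2->2 ok
  pos 6: y in {1}, choose 1; 2->1 ok
  pos 7: x in {0,2}, choose 0; 1->0 ok
  pos 8: y in {1}, choose 1; 0->1 ok
  pos 9: x in {0,2}, choose 2; 1->2 ok
  pos 10: x in {0,2}, choose 2; 2->2 ok

0,0,0,1,2,2,1,0,1,2,2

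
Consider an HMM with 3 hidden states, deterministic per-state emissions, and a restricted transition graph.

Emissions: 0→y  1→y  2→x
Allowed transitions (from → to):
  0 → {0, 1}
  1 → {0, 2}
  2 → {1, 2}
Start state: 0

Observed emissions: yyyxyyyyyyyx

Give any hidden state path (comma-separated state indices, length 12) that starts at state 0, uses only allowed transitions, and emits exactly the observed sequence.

  pos 0: y in {0,1}, choose 0; start
  pos 1: y in {0,1}, choose 0; 0->0 ok
  pos 2: y in {0,1}, choose 1; 0->1 ok
  pos 3: x in {2}, choose 2; 1->2 ok
  pos 4: y in {0,1}, choose 1; 2->1 ok
  pos 5: y in {0,1}, choose 0; 1->0 ok
  pos 6: y in {0,1}, choose 1; 0->1 ok
  pos 7: y in {0,1}, choose 0; 1->0 ok
  pos 8: y in {0,1}, choose 0; 0->0 ok
  pos 9: y in {0,1}, choose 0; 0->0 ok
  pos 10: y in {0,1}, choose 1; 0->1 ok
  pos 11: x in {2}, choose 2; 1->2 ok

0,0,1,2,1,0,1,0,0,0,1,2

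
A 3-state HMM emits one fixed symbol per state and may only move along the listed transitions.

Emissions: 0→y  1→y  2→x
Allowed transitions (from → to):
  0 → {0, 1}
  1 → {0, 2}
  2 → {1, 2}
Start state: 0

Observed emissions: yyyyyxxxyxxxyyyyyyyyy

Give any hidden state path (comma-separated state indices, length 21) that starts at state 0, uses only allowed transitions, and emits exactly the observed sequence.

  [0] y  {0,1}  => 0  start
  [1] y  {0,1}  => 1  0->1 ok
  [2] y  {0,1}  => 0  1->0 ok
  [3] y  {0,1}  => 0  0->0 ok
  [4] y  {0,1}  => 1  0->1 ok
  [5] x  {2}  => 2  1->2 ok
  [6] x  {2}  => 2  2->2 ok
  [7] x  {2}  => 2  2->2 ok
  [8] y  {0,1}  => 1  2->1 ok
  [9] x  {2}  => 2  1->2 ok
  [10] x  {2}  => 2  2->2 ok
  [11] x  {2}  => 2  2->2 ok
  [12] y  {0,1}  => 1  2->1 ok
  [13] y  {0,1}  => 0  1->0 ok
  [14] y  {0,1}  => 1  0->1 ok
  [15] y  {0,1}  => 0  1->0 ok
  [16] y  {0,1}  => 0  0->0 ok
  [17] y  {0,1}  => 1  0->1 ok
  [18] y  {0,1}  => 0  1->0 ok
  [19] y  {0,1}  => 1  0->1 ok
  [20] y  {0,1}  => 0  1->0 ok

0,1,0,0,1,2,2,2,1,2,2,2,1,0,1,0,0,1,0,1,0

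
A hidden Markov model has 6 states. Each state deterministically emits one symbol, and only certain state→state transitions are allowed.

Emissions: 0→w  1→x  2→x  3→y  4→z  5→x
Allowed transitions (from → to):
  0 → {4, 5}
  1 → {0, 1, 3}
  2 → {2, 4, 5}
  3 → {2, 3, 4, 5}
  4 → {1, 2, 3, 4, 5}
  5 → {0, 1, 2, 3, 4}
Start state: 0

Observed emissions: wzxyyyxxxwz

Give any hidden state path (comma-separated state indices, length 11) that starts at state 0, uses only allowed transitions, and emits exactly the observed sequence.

  [0] w  {0}  => 0  start
  [1] z  {4}  => 4  0->4 ok
  [2] x  {1,2,5}  => 1  4->1 ok
  [3] y  {3}  => 3  1->3 ok
  [4] y  {3}  => 3  3->3 ok
  [5] y  {3}  => 3  3->3 ok
  [6] x  {1,2,5}  => 2  3->2 ok
  [7] x  {1,2,5}  => 5  2->5 ok
  [8] x  {1,2,5}  => 1  5->1 ok
  [9] w  {0}  => 0  1->0 ok
  [10] z  {4}  => 4  0->4 ok

0,4,1,3,3,3,2,5,1,0,4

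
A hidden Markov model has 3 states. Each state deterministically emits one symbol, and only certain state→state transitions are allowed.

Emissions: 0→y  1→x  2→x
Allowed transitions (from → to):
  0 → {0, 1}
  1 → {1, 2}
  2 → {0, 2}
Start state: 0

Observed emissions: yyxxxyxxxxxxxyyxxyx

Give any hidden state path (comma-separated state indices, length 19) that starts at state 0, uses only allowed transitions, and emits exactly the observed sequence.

0,0,1,2,2,0,1,1,1,1,1,1,2,0,0,1,2,0,1

  t0 'y' -> {0}, take 0 (start)
  t1 'y' -> {0}, take 0 (0->0 ok)
  t2 'x' -> {1,2}, take 1 (0->1 ok)
  t3 'x' -> {1,2}, take 2 (1->2 ok)
  t4 'x' -> {1,2}, take 2 (2->2 ok)
  t5 'y' -> {0}, take 0 (2->0 ok)
  t6 'x' -> {1,2}, take 1 (0->1 ok)
  t7 'x' -> {1,2}, take 1 (1->1 ok)
  t8 'x' -> {1,2}, take 1 (1->1 ok)
  t9 'x' -> {1,2}, take 1 (1->1 ok)
  t10 'x' -> {1,2}, take 1 (1->1 ok)
  t11 'x' -> {1,2}, take 1 (1->1 ok)
  t12 'x' -> {1,2}, take 2 (1->2 ok)
  t13 'y' -> {0}, take 0 (2->0 ok)
  t14 'y' -> {0}, take 0 (0->0 ok)
  t15 'x' -> {1,2}, take 1 (0->1 ok)
  t16 'x' -> {1,2}, take 2 (1->2 ok)
  t17 'y' -> {0}, take 0 (2->0 ok)
  t18 'x' -> {1,2}, take 1 (0->1 ok)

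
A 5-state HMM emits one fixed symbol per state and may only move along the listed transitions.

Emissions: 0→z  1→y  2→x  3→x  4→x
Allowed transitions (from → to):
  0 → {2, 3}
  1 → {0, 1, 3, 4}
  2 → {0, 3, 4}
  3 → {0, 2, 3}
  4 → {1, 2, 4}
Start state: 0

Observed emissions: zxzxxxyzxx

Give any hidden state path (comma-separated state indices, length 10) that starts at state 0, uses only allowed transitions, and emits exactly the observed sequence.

  pos 0: z in {0}, choose 0; start
  pos 1: x in {2,3,4}, choose 3; 0->3 ok
  pos 2: z in {0}, choose 0; 3->0 ok
  pos 3: x in {2,3,4}, choose 3; 0->3 ok
  pos 4: x in {2,3,4}, choose 2; 3->2 ok
  pos 5: x in {2,3,4}, choose 4; 2->4 ok
  pos 6: y in {1}, choose 1; 4->1 ok
  pos 7: z in {0}, choose 0; 1->0 ok
  pos 8: x in {2,3,4}, choose 3; 0->3 ok
  pos 9: x in {2,3,4}, choose 2; 3->2 ok

0,3,0,3,2,4,1,0,3,2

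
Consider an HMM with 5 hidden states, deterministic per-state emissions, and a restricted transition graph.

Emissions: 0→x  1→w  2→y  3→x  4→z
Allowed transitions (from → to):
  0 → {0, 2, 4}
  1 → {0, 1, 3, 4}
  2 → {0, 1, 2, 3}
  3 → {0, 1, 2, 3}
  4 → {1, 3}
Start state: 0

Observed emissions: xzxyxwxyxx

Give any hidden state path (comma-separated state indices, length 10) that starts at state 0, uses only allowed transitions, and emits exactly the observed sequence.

  0: obs=x cand={0,3} pick 0 [start]
  1: obs=z cand={4} pick 4 [0->4 ok]
  2: obs=x cand={0,3} pick 3 [4->3 ok]
  3: obs=y cand={2} pick 2 [3->2 ok]
  4: obs=x cand={0,3} pick 3 [2->3 ok]
  5: obs=w cand={1} pick 1 [3->1 ok]
  6: obs=x cand={0,3} pick 0 [1->0 ok]
  7: obs=y cand={2} pick 2 [0->2 ok]
  8: obs=x cand={0,3} pick 3 [2->3 ok]
  9: obs=x cand={0,3} pick 0 [3->0 ok]

0,4,3,2,3,1,0,2,3,0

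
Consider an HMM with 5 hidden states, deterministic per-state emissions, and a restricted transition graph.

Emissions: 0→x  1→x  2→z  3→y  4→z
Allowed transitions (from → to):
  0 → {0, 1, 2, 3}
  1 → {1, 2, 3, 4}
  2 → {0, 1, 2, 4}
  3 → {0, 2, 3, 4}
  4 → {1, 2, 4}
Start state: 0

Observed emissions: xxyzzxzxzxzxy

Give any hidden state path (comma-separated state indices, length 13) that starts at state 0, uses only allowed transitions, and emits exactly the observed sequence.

  t0 'x' -> {0,1}, take 0 (start)
  t1 'x' -> {0,1}, take 1 (0->1 ok)
  t2 'y' -> {3}, take 3 (1->3 ok)
  t3 'z' -> {2,4}, take 4 (3->4 ok)
  t4 'z' -> {2,4}, take 2 (4->2 ok)
  t5 'x' -> {0,1}, take 1 (2->1 ok)
  t6 'z' -> {2,4}, take 4 (1->4 ok)
  t7 'x' -> {0,1}, take 1 (4->1 ok)
  t8 'z' -> {2,4}, take 2 (1->2 ok)
  t9 'x' -> {0,1}, take 1 (2->1 ok)
  t10 'z' -> {2,4}, take 2 (1->2 ok)
  t11 'x' -> {0,1}, take 0 (2->0 ok)
  t12 'y' -> {3}, take 3 (0->3 ok)

0,1,3,4,2,1,4,1,2,1,2,0,3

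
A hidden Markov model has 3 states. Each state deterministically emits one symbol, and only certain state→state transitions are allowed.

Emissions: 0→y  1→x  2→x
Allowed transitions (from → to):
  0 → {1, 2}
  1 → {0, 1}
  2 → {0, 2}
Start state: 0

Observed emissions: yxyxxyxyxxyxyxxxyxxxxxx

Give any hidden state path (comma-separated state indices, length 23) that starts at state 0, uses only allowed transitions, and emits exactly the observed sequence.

0,1,0,2,2,0,1,0,1,1,0,1,0,2,2,2,0,2,2,2,2,2,2

  [0] y  {0}  => 0  start
  [1] x  {1,2}  => 1  0->1 ok
  [2] y  {0}  => 0  1->0 ok
  [3] x  {1,2}  => 2  0->2 ok
  [4] x  {1,2}  => 2  2->2 ok
  [5] y  {0}  => 0  2->0 ok
  [6] x  {1,2}  => 1  0->1 ok
  [7] y  {0}  => 0  1->0 ok
  [8] x  {1,2}  => 1  0->1 ok
  [9] x  {1,2}  => 1  1->1 ok
  [10] y  {0}  => 0  1->0 ok
  [11] x  {1,2}  => 1  0->1 ok
  [12] y  {0}  => 0  1->0 ok
  [13] x  {1,2}  => 2  0->2 ok
  [14] x  {1,2}  => 2  2->2 ok
  [15] x  {1,2}  => 2  2->2 ok
  [16] y  {0}  => 0  2->0 ok
  [17] x  {1,2}  => 2  0->2 ok
  [18] x  {1,2}  => 2  2->2 ok
  [19] x  {1,2}  => 2  2->2 ok
  [20] x  {1,2}  => 2  2->2 ok
  [21] x  {1,2}  => 2  2->2 ok
  [22] x  {1,2}  => 2  2->2 ok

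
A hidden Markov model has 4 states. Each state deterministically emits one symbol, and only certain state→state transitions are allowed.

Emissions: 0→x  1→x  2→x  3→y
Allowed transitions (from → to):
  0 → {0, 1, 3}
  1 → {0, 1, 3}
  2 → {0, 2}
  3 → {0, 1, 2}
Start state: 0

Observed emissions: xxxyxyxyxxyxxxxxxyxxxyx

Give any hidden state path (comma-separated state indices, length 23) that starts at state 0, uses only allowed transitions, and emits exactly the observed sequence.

  [0] x  {0,1,2}  => 0  start
  [1] x  {0,1,2}  => 0  0->0 ok
  [2] x  {0,1,2}  => 1  0->1 ok
  [3] y  {3}  => 3  1->3 ok
  [4] x  {0,1,2}  => 0  3->0 ok
  [5] y  {3}  => 3  0->3 ok
  [6] x  {0,1,2}  => 1  3->1 ok
  [7] y  {3}  => 3  1->3 ok
  [8] x  {0,1,2}  => 1  3->1 ok
  [9] x  {0,1,2}  => 1  1->1 ok
  [10] y  {3}  => 3  1->3 ok
  [11] x  {0,1,2}  => 0  3->0 ok
  [12] x  {0,1,2}  => 1  0->1 ok
  [13] x  {0,1,2}  => 1  1->1 ok
  [14] x  {0,1,2}  => 0  1->0 ok
  [15] x  {0,1,2}  => 1  0->1 ok
  [16] x  {0,1,2}  => 1  1->1 ok
  [17] y  {3}  => 3  1->3 ok
  [18] x  {0,1,2}  => 2  3->2 ok
  [19] x  {0,1,2}  => 0  2->0 ok
  [20] x  {0,1,2}  => 1  0->1 ok
  [21] y  {3}  => 3  1->3 ok
  [22] x  {0,1,2}  => 0  3->0 ok

0,0,1,3,0,3,1,3,1,1,3,0,1,1,0,1,1,3,2,0,1,3,0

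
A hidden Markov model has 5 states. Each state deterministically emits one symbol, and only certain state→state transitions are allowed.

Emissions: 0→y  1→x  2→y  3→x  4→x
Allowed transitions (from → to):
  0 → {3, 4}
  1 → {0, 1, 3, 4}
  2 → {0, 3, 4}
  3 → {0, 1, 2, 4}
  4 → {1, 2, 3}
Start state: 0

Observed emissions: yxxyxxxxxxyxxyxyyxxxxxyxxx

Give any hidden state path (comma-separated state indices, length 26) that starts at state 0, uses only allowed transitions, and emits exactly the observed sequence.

0,3,1,0,3,4,3,4,1,1,0,4,1,0,4,2,0,4,3,4,3,4,2,4,1,3

  pos 0: y in {0,2}, choose 0; start
  pos 1: x in {1,3,4}, choose 3; 0->3 ok
  pos 2: x in {1,3,4}, choose 1; 3->1 ok
  pos 3: y in {0,2}, choose 0; 1->0 ok
  pos 4: x in {1,3,4}, choose 3; 0->3 ok
  pos 5: x in {1,3,4}, choose 4; 3->4 ok
  pos 6: x in {1,3,4}, choose 3; 4->3 ok
  pos 7: x in {1,3,4}, choose 4; 3->4 ok
  pos 8: x in {1,3,4}, choose 1; 4->1 ok
  pos 9: x in {1,3,4}, choose 1; 1->1 ok
  pos 10: y in {0,2}, choose 0; 1->0 ok
  pos 11: x in {1,3,4}, choose 4; 0->4 ok
  pos 12: x in {1,3,4}, choose 1; 4->1 ok
  pos 13: y in {0,2}, choose 0; 1->0 ok
  pos 14: x in {1,3,4}, choose 4; 0->4 ok
  pos 15: y in {0,2}, choose 2; 4->2 ok
  pos 16: y in {0,2}, choose 0; 2->0 ok
  pos 17: x in {1,3,4}, choose 4; 0->4 ok
  pos 18: x in {1,3,4}, choose 3; 4->3 ok
  pos 19: x in {1,3,4}, choose 4; 3->4 ok
  pos 20: x in {1,3,4}, choose 3; 4->3 ok
  pos 21: x in {1,3,4}, choose 4; 3->4 ok
  pos 22: y in {0,2}, choose 2; 4->2 ok
  pos 23: x in {1,3,4}, choose 4; 2->4 ok
  pos 24: x in {1,3,4}, choose 1; 4->1 ok
  pos 25: x in {1,3,4}, choose 3; 1->3 ok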